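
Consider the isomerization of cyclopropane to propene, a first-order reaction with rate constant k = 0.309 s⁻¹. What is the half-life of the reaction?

2.243 s

Step 1: For a first-order reaction, t₁/₂ = ln(2)/k
Step 2: t₁/₂ = ln(2)/0.309
Step 3: t₁/₂ = 0.6931/0.309 = 2.243 s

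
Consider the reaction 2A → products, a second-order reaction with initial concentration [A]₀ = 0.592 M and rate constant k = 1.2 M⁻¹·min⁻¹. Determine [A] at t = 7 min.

0.09912 M

Step 1: For a second-order reaction: 1/[A] = 1/[A]₀ + kt
Step 2: 1/[A] = 1/0.592 + 1.2 × 7
Step 3: 1/[A] = 1.689 + 8.4 = 10.09
Step 4: [A] = 1/10.09 = 0.09912 M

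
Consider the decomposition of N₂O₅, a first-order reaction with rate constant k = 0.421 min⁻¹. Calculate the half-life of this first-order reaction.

1.646 min

Step 1: For a first-order reaction, t₁/₂ = ln(2)/k
Step 2: t₁/₂ = ln(2)/0.421
Step 3: t₁/₂ = 0.6931/0.421 = 1.646 min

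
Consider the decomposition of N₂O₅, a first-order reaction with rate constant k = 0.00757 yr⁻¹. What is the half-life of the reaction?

91.57 yr

Step 1: For a first-order reaction, t₁/₂ = ln(2)/k
Step 2: t₁/₂ = ln(2)/0.00757
Step 3: t₁/₂ = 0.6931/0.00757 = 91.57 yr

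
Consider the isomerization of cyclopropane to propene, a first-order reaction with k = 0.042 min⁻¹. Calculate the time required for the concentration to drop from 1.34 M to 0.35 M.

31.96 min

Step 1: For first-order: t = ln([cyclopropane]₀/[cyclopropane])/k
Step 2: t = ln(1.34/0.35)/0.042
Step 3: t = ln(3.829)/0.042
Step 4: t = 1.342/0.042 = 31.96 min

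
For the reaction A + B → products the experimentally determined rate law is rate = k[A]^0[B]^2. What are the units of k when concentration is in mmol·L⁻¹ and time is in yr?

(mmol·L⁻¹)⁻¹·yr⁻¹

Step 1: Overall order = 0 + 2 = 2.
Step 2: rate has units mmol·L⁻¹·yr⁻¹; [A]^0[B]^2 has units (mmol·L⁻¹)^2.
Step 3: k = rate/([A]^0[B]^2), so units of k = (mmol·L⁻¹)^(1-2)·yr⁻¹ = (mmol·L⁻¹)⁻¹·yr⁻¹.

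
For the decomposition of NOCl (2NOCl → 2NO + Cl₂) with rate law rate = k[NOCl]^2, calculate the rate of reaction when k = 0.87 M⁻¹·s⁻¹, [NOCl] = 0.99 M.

0.8527 M/s

Step 1: Identify the rate law: rate = k[NOCl]^2
Step 2: Substitute values: rate = 0.87 × (0.99)^2
Step 3: Calculate: rate = 0.87 × 0.9801 = 0.852687 M/s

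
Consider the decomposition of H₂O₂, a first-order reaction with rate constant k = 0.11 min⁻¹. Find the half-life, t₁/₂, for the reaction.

6.301 min

Step 1: For a first-order reaction, t₁/₂ = ln(2)/k
Step 2: t₁/₂ = ln(2)/0.11
Step 3: t₁/₂ = 0.6931/0.11 = 6.301 min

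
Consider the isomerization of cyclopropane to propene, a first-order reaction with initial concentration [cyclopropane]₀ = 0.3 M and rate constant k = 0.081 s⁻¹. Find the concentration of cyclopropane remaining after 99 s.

9.874e-05 M

Step 1: For a first-order reaction: [cyclopropane] = [cyclopropane]₀ × e^(-kt)
Step 2: [cyclopropane] = 0.3 × e^(-0.081 × 99)
Step 3: [cyclopropane] = 0.3 × e^(-8.019)
Step 4: [cyclopropane] = 0.3 × 0.000329149 = 9.874e-05 M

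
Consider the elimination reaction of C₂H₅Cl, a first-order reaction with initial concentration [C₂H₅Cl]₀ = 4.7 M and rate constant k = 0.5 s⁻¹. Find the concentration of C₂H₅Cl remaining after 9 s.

0.05221 M

Step 1: For a first-order reaction: [C₂H₅Cl] = [C₂H₅Cl]₀ × e^(-kt)
Step 2: [C₂H₅Cl] = 4.7 × e^(-0.5 × 9)
Step 3: [C₂H₅Cl] = 4.7 × e^(-4.5)
Step 4: [C₂H₅Cl] = 4.7 × 0.011109 = 0.05221 M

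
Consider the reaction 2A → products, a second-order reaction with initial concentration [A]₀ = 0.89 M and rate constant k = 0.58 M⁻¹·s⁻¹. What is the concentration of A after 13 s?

0.1154 M

Step 1: For a second-order reaction: 1/[A] = 1/[A]₀ + kt
Step 2: 1/[A] = 1/0.89 + 0.58 × 13
Step 3: 1/[A] = 1.124 + 7.54 = 8.664
Step 4: [A] = 1/8.664 = 0.1154 M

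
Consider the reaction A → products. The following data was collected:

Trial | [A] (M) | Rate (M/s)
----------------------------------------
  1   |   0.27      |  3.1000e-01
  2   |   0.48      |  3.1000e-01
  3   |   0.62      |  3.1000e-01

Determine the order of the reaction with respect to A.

zeroth order (0)

Step 1: Compare trials - when concentration changes, rate stays constant.
Step 2: rate₂/rate₁ = 3.1000e-01/3.1000e-01 = 1
Step 3: [A]₂/[A]₁ = 0.48/0.27 = 1.778
Step 4: Since rate ratio ≈ (conc ratio)^0, the reaction is zeroth order.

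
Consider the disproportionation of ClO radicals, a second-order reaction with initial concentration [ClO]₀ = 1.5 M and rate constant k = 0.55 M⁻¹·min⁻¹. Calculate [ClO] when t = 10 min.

0.1622 M

Step 1: For a second-order reaction: 1/[ClO] = 1/[ClO]₀ + kt
Step 2: 1/[ClO] = 1/1.5 + 0.55 × 10
Step 3: 1/[ClO] = 0.6667 + 5.5 = 6.167
Step 4: [ClO] = 1/6.167 = 0.1622 M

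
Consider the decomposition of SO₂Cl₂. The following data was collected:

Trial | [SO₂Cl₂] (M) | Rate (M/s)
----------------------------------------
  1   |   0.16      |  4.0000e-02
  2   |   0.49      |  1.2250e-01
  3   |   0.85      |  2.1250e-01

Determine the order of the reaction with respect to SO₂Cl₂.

first order (1)

Step 1: Compare trials to find order n where rate₂/rate₁ = ([SO₂Cl₂]₂/[SO₂Cl₂]₁)^n
Step 2: rate₂/rate₁ = 1.2250e-01/4.0000e-02 = 3.062
Step 3: [SO₂Cl₂]₂/[SO₂Cl₂]₁ = 0.49/0.16 = 3.062
Step 4: n = ln(3.062)/ln(3.062) = 1.00 ≈ 1
Step 5: The reaction is first order in SO₂Cl₂.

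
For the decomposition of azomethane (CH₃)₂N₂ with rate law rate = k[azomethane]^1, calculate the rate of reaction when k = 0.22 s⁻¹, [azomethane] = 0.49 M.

0.1078 M/s

Step 1: Identify the rate law: rate = k[azomethane]^1
Step 2: Substitute values: rate = 0.22 × (0.49)^1
Step 3: Calculate: rate = 0.22 × 0.49 = 0.1078 M/s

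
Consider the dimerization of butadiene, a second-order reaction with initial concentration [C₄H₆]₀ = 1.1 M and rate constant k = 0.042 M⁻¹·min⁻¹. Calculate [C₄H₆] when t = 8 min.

0.8032 M

Step 1: For a second-order reaction: 1/[C₄H₆] = 1/[C₄H₆]₀ + kt
Step 2: 1/[C₄H₆] = 1/1.1 + 0.042 × 8
Step 3: 1/[C₄H₆] = 0.9091 + 0.336 = 1.245
Step 4: [C₄H₆] = 1/1.245 = 0.8032 M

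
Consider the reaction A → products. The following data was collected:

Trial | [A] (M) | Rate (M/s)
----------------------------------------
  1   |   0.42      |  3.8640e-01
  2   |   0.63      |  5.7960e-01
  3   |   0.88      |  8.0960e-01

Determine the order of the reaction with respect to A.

first order (1)

Step 1: Compare trials to find order n where rate₂/rate₁ = ([A]₂/[A]₁)^n
Step 2: rate₂/rate₁ = 5.7960e-01/3.8640e-01 = 1.5
Step 3: [A]₂/[A]₁ = 0.63/0.42 = 1.5
Step 4: n = ln(1.5)/ln(1.5) = 1.00 ≈ 1
Step 5: The reaction is first order in A.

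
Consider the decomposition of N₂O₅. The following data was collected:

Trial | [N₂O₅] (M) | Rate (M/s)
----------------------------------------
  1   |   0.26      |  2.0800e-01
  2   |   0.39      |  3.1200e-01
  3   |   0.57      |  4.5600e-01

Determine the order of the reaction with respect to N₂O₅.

first order (1)

Step 1: Compare trials to find order n where rate₂/rate₁ = ([N₂O₅]₂/[N₂O₅]₁)^n
Step 2: rate₂/rate₁ = 3.1200e-01/2.0800e-01 = 1.5
Step 3: [N₂O₅]₂/[N₂O₅]₁ = 0.39/0.26 = 1.5
Step 4: n = ln(1.5)/ln(1.5) = 1.00 ≈ 1
Step 5: The reaction is first order in N₂O₅.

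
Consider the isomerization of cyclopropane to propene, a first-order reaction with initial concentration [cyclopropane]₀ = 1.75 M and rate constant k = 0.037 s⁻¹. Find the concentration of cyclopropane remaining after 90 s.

0.06264 M

Step 1: For a first-order reaction: [cyclopropane] = [cyclopropane]₀ × e^(-kt)
Step 2: [cyclopropane] = 1.75 × e^(-0.037 × 90)
Step 3: [cyclopropane] = 1.75 × e^(-3.33)
Step 4: [cyclopropane] = 1.75 × 0.0357931 = 0.06264 M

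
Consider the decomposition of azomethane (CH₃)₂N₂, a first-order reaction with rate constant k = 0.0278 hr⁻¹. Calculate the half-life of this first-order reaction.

24.93 hr

Step 1: For a first-order reaction, t₁/₂ = ln(2)/k
Step 2: t₁/₂ = ln(2)/0.0278
Step 3: t₁/₂ = 0.6931/0.0278 = 24.93 hr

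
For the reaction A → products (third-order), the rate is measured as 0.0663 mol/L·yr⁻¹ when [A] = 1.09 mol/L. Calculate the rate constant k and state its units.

0.0512 (mol/L)⁻²·yr⁻¹

Step 1: rate = k[A]^3, so k = rate / [A]^3.
Step 2: k = 0.0663 / (1.09)^3 = 0.0663 / 1.295.
Step 3: k = 0.0512 (mol/L)⁻²·yr⁻¹.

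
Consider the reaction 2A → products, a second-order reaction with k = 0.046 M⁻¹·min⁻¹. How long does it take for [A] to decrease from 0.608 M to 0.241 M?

54.45 min

Step 1: For second-order: t = (1/[A] - 1/[A]₀)/k
Step 2: t = (1/0.241 - 1/0.608)/0.046
Step 3: t = (4.149 - 1.645)/0.046
Step 4: t = 2.505/0.046 = 54.45 min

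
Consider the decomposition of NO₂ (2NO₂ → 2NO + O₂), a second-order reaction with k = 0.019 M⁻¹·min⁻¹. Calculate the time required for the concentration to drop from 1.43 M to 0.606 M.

50.05 min

Step 1: For second-order: t = (1/[NO₂] - 1/[NO₂]₀)/k
Step 2: t = (1/0.606 - 1/1.43)/0.019
Step 3: t = (1.65 - 0.6993)/0.019
Step 4: t = 0.9509/0.019 = 50.05 min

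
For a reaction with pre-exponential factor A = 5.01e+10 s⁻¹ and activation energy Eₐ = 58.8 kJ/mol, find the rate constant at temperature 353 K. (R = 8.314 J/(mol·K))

9.97e+01 s⁻¹

Step 1: Use the Arrhenius equation: k = A × exp(-Eₐ/RT)
Step 2: Convert Eₐ to J/mol: 58.8 kJ/mol = 58800 J/mol
Step 3: Calculate the exponent: -Eₐ/(RT) = -58800/(8.314 × 353) = -20.03515
Step 4: k = 5.01e+10 × exp(-20.03515)
Step 5: k = 5.01e+10 × 1.98996e-09 = 9.9697e+01 s⁻¹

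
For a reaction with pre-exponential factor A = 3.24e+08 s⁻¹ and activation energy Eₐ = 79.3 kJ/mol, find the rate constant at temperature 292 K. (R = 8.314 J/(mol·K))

2.11e-06 s⁻¹

Step 1: Use the Arrhenius equation: k = A × exp(-Eₐ/RT)
Step 2: Convert Eₐ to J/mol: 79.3 kJ/mol = 79300 J/mol
Step 3: Calculate the exponent: -Eₐ/(RT) = -79300/(8.314 × 292) = -32.66482
Step 4: k = 3.24e+08 × exp(-32.66482)
Step 5: k = 3.24e+08 × 6.51402e-15 = 2.1105e-06 s⁻¹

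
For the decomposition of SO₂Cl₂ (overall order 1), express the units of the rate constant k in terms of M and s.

s⁻¹

Step 1: For overall order n, rate = k × (concentration)^n.
Step 2: Rate has units M·s⁻¹; concentration term has units M^1.
Step 3: k = rate / (concentration)^n, so units of k = M^(1-1)·s⁻¹ = s⁻¹.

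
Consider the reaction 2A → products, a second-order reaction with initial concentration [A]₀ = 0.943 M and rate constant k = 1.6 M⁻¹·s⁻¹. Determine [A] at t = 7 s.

0.08156 M

Step 1: For a second-order reaction: 1/[A] = 1/[A]₀ + kt
Step 2: 1/[A] = 1/0.943 + 1.6 × 7
Step 3: 1/[A] = 1.06 + 11.2 = 12.26
Step 4: [A] = 1/12.26 = 0.08156 M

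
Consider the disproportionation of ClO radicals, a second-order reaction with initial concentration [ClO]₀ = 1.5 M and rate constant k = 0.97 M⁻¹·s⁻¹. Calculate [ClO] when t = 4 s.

0.2199 M

Step 1: For a second-order reaction: 1/[ClO] = 1/[ClO]₀ + kt
Step 2: 1/[ClO] = 1/1.5 + 0.97 × 4
Step 3: 1/[ClO] = 0.6667 + 3.88 = 4.547
Step 4: [ClO] = 1/4.547 = 0.2199 M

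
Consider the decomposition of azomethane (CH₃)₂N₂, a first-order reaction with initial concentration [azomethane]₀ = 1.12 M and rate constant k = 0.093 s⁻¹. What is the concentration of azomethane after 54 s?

0.007382 M

Step 1: For a first-order reaction: [azomethane] = [azomethane]₀ × e^(-kt)
Step 2: [azomethane] = 1.12 × e^(-0.093 × 54)
Step 3: [azomethane] = 1.12 × e^(-5.022)
Step 4: [azomethane] = 1.12 × 0.00659133 = 0.007382 M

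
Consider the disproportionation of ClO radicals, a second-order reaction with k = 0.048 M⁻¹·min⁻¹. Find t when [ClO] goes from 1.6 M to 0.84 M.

11.78 min

Step 1: For second-order: t = (1/[ClO] - 1/[ClO]₀)/k
Step 2: t = (1/0.84 - 1/1.6)/0.048
Step 3: t = (1.19 - 0.625)/0.048
Step 4: t = 0.5655/0.048 = 11.78 min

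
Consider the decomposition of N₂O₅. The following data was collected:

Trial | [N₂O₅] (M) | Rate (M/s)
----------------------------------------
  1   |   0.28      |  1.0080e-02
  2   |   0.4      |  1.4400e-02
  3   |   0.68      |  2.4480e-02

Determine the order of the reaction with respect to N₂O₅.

first order (1)

Step 1: Compare trials to find order n where rate₂/rate₁ = ([N₂O₅]₂/[N₂O₅]₁)^n
Step 2: rate₂/rate₁ = 1.4400e-02/1.0080e-02 = 1.429
Step 3: [N₂O₅]₂/[N₂O₅]₁ = 0.4/0.28 = 1.429
Step 4: n = ln(1.429)/ln(1.429) = 1.00 ≈ 1
Step 5: The reaction is first order in N₂O₅.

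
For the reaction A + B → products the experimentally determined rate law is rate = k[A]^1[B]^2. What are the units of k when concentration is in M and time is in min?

M⁻²·min⁻¹

Step 1: Overall order = 1 + 2 = 3.
Step 2: rate has units M·min⁻¹; [A]^1[B]^2 has units M^3.
Step 3: k = rate/([A]^1[B]^2), so units of k = M^(1-3)·min⁻¹ = M⁻²·min⁻¹.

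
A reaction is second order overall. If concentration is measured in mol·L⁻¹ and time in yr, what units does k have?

(mol·L⁻¹)⁻¹·yr⁻¹

Step 1: For overall order n, rate = k × (concentration)^n.
Step 2: Rate has units mol·L⁻¹·yr⁻¹; concentration term has units (mol·L⁻¹)^2.
Step 3: k = rate / (concentration)^n, so units of k = (mol·L⁻¹)^(1-2)·yr⁻¹ = (mol·L⁻¹)⁻¹·yr⁻¹.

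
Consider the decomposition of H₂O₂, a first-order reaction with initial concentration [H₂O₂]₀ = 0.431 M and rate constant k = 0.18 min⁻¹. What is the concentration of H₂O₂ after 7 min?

0.1223 M

Step 1: For a first-order reaction: [H₂O₂] = [H₂O₂]₀ × e^(-kt)
Step 2: [H₂O₂] = 0.431 × e^(-0.18 × 7)
Step 3: [H₂O₂] = 0.431 × e^(-1.26)
Step 4: [H₂O₂] = 0.431 × 0.283654 = 0.1223 M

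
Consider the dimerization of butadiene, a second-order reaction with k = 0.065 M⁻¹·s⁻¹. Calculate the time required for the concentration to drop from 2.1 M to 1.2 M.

5.495 s

Step 1: For second-order: t = (1/[C₄H₆] - 1/[C₄H₆]₀)/k
Step 2: t = (1/1.2 - 1/2.1)/0.065
Step 3: t = (0.8333 - 0.4762)/0.065
Step 4: t = 0.3571/0.065 = 5.495 s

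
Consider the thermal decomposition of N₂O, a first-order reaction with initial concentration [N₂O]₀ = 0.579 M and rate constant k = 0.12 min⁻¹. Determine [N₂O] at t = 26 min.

0.02557 M

Step 1: For a first-order reaction: [N₂O] = [N₂O]₀ × e^(-kt)
Step 2: [N₂O] = 0.579 × e^(-0.12 × 26)
Step 3: [N₂O] = 0.579 × e^(-3.12)
Step 4: [N₂O] = 0.579 × 0.0441572 = 0.02557 M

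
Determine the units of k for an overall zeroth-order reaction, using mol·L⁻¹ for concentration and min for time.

mol·L⁻¹·min⁻¹

Step 1: For overall order n, rate = k × (concentration)^n.
Step 2: Rate has units mol·L⁻¹·min⁻¹; concentration term has units (mol·L⁻¹)^0.
Step 3: k = rate / (concentration)^n, so units of k = (mol·L⁻¹)^(1-0)·min⁻¹ = mol·L⁻¹·min⁻¹.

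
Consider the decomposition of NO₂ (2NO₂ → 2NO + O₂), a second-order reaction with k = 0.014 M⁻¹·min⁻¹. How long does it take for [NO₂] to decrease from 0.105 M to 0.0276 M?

1908 min

Step 1: For second-order: t = (1/[NO₂] - 1/[NO₂]₀)/k
Step 2: t = (1/0.0276 - 1/0.105)/0.014
Step 3: t = (36.23 - 9.524)/0.014
Step 4: t = 26.71/0.014 = 1908 min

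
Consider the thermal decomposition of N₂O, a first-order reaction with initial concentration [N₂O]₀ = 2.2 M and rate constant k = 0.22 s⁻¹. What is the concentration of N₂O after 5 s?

0.7323 M

Step 1: For a first-order reaction: [N₂O] = [N₂O]₀ × e^(-kt)
Step 2: [N₂O] = 2.2 × e^(-0.22 × 5)
Step 3: [N₂O] = 2.2 × e^(-1.1)
Step 4: [N₂O] = 2.2 × 0.332871 = 0.7323 M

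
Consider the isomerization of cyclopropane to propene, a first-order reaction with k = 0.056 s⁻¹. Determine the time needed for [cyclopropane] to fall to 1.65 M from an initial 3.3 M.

12.38 s

Step 1: For first-order: t = ln([cyclopropane]₀/[cyclopropane])/k
Step 2: t = ln(3.3/1.65)/0.056
Step 3: t = ln(2)/0.056
Step 4: t = 0.6931/0.056 = 12.38 s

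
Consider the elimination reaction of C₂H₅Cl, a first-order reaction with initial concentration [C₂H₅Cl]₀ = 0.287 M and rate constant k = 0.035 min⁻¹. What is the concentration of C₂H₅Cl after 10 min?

0.2022 M

Step 1: For a first-order reaction: [C₂H₅Cl] = [C₂H₅Cl]₀ × e^(-kt)
Step 2: [C₂H₅Cl] = 0.287 × e^(-0.035 × 10)
Step 3: [C₂H₅Cl] = 0.287 × e^(-0.35)
Step 4: [C₂H₅Cl] = 0.287 × 0.704688 = 0.2022 M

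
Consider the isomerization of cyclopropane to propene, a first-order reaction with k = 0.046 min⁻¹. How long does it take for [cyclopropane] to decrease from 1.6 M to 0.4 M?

30.14 min

Step 1: For first-order: t = ln([cyclopropane]₀/[cyclopropane])/k
Step 2: t = ln(1.6/0.4)/0.046
Step 3: t = ln(4)/0.046
Step 4: t = 1.386/0.046 = 30.14 min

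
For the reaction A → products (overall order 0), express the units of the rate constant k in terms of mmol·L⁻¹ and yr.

mmol·L⁻¹·yr⁻¹

Step 1: For overall order n, rate = k × (concentration)^n.
Step 2: Rate has units mmol·L⁻¹·yr⁻¹; concentration term has units (mmol·L⁻¹)^0.
Step 3: k = rate / (concentration)^n, so units of k = (mmol·L⁻¹)^(1-0)·yr⁻¹ = mmol·L⁻¹·yr⁻¹.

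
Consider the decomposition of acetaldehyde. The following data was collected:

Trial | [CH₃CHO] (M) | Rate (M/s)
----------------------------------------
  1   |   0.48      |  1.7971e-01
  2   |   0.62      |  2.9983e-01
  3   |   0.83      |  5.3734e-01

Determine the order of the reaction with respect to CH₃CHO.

second order (2)

Step 1: Compare trials to find order n where rate₂/rate₁ = ([CH₃CHO]₂/[CH₃CHO]₁)^n
Step 2: rate₂/rate₁ = 2.9983e-01/1.7971e-01 = 1.668
Step 3: [CH₃CHO]₂/[CH₃CHO]₁ = 0.62/0.48 = 1.292
Step 4: n = ln(1.668)/ln(1.292) = 2.00 ≈ 2
Step 5: The reaction is second order in CH₃CHO.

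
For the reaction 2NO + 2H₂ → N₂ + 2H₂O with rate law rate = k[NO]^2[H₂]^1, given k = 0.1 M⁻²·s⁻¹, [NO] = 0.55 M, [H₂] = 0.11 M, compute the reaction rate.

0.003328 M/s

Step 1: The rate law is rate = k[NO]^2[H₂]^1
Step 2: Substitute: rate = 0.1 × (0.55)^2 × (0.11)^1
Step 3: rate = 0.1 × 0.3025 × 0.11 = 0.0033275 M/s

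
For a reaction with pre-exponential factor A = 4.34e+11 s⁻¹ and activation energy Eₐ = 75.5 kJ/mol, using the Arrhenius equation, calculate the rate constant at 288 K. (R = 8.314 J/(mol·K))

8.78e-03 s⁻¹

Step 1: Use the Arrhenius equation: k = A × exp(-Eₐ/RT)
Step 2: Convert Eₐ to J/mol: 75.5 kJ/mol = 75500 J/mol
Step 3: Calculate the exponent: -Eₐ/(RT) = -75500/(8.314 × 288) = -31.53149
Step 4: k = 4.34e+11 × exp(-31.53149)
Step 5: k = 4.34e+11 × 2.02324e-14 = 8.7809e-03 s⁻¹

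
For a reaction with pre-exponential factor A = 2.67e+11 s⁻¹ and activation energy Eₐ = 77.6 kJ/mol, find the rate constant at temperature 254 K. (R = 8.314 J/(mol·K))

2.94e-05 s⁻¹

Step 1: Use the Arrhenius equation: k = A × exp(-Eₐ/RT)
Step 2: Convert Eₐ to J/mol: 77.6 kJ/mol = 77600 J/mol
Step 3: Calculate the exponent: -Eₐ/(RT) = -77600/(8.314 × 254) = -36.74667
Step 4: k = 2.67e+11 × exp(-36.74667)
Step 5: k = 2.67e+11 × 1.09932e-16 = 2.9352e-05 s⁻¹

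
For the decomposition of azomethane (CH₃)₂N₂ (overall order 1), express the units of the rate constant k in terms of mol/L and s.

s⁻¹

Step 1: For overall order n, rate = k × (concentration)^n.
Step 2: Rate has units mol/L·s⁻¹; concentration term has units (mol/L)^1.
Step 3: k = rate / (concentration)^n, so units of k = (mol/L)^(1-1)·s⁻¹ = s⁻¹.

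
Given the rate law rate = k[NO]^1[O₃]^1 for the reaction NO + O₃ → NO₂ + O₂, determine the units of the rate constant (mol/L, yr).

(mol/L)⁻¹·yr⁻¹

Step 1: Overall order = 1 + 1 = 2.
Step 2: rate has units mol/L·yr⁻¹; [NO]^1[O₃]^1 has units (mol/L)^2.
Step 3: k = rate/([NO]^1[O₃]^1), so units of k = (mol/L)^(1-2)·yr⁻¹ = (mol/L)⁻¹·yr⁻¹.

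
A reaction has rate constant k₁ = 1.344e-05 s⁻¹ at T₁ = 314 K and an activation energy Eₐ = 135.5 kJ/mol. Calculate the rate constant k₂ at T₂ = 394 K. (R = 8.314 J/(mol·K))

5.074e-01 s⁻¹

Step 1: Use the two-temperature Arrhenius form: ln(k₂/k₁) = -Eₐ/R × (1/T₂ - 1/T₁)
Step 2: Convert Eₐ to J/mol: 135.5 kJ/mol = 135500 J/mol
Step 3: 1/T₂ - 1/T₁ = 1/394 - 1/314 = -6.466423e-04 K⁻¹
Step 4: ln(k₂/k₁) = -135500/8.314 × -6.466423e-04 = 10.53885
Step 5: k₂ = k₁ × exp(10.53885) = 1.344e-05 × 3.77541e+04 = 5.074e-01 s⁻¹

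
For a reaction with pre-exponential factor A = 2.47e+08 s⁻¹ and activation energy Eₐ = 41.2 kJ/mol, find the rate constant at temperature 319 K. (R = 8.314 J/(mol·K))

4.43e+01 s⁻¹

Step 1: Use the Arrhenius equation: k = A × exp(-Eₐ/RT)
Step 2: Convert Eₐ to J/mol: 41.2 kJ/mol = 41200 J/mol
Step 3: Calculate the exponent: -Eₐ/(RT) = -41200/(8.314 × 319) = -15.53447
Step 4: k = 2.47e+08 × exp(-15.53447)
Step 5: k = 2.47e+08 × 1.79253e-07 = 4.4275e+01 s⁻¹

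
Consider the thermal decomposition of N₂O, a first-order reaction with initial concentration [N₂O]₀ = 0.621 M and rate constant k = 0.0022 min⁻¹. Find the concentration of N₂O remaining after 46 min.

0.5612 M

Step 1: For a first-order reaction: [N₂O] = [N₂O]₀ × e^(-kt)
Step 2: [N₂O] = 0.621 × e^(-0.0022 × 46)
Step 3: [N₂O] = 0.621 × e^(-0.1012)
Step 4: [N₂O] = 0.621 × 0.903752 = 0.5612 M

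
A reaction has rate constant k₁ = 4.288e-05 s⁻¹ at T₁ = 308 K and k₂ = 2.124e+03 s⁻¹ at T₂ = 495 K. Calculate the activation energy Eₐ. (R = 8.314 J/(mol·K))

120.1 kJ/mol

Step 1: Use the two-temperature Arrhenius form: ln(k₂/k₁) = -Eₐ/R × (1/T₂ - 1/T₁)
Step 2: ln(k₂/k₁) = ln(2.124e+03/4.288e-05) = ln(4.95336e+07) = 17.7182
Step 3: 1/T₂ - 1/T₁ = 1/495 - 1/308 = -1.226551e-03 K⁻¹
Step 4: Eₐ = -R × ln(k₂/k₁) / (1/T₂ - 1/T₁) = -8.314 × 17.7182 / -1.226551e-03
Step 5: Eₐ = 1.2010e+05 J/mol = 120.1 kJ/mol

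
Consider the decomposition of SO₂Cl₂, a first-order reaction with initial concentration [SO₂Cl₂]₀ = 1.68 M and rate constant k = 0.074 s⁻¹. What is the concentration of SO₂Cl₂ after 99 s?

0.001106 M

Step 1: For a first-order reaction: [SO₂Cl₂] = [SO₂Cl₂]₀ × e^(-kt)
Step 2: [SO₂Cl₂] = 1.68 × e^(-0.074 × 99)
Step 3: [SO₂Cl₂] = 1.68 × e^(-7.326)
Step 4: [SO₂Cl₂] = 1.68 × 0.000658201 = 0.001106 M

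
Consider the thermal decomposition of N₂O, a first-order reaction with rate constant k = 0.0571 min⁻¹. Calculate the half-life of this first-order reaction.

12.14 min

Step 1: For a first-order reaction, t₁/₂ = ln(2)/k
Step 2: t₁/₂ = ln(2)/0.0571
Step 3: t₁/₂ = 0.6931/0.0571 = 12.14 min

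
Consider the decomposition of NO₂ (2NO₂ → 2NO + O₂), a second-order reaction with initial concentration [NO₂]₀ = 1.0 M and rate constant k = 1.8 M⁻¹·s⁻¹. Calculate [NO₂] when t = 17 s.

0.03165 M

Step 1: For a second-order reaction: 1/[NO₂] = 1/[NO₂]₀ + kt
Step 2: 1/[NO₂] = 1/1.0 + 1.8 × 17
Step 3: 1/[NO₂] = 1 + 30.6 = 31.6
Step 4: [NO₂] = 1/31.6 = 0.03165 M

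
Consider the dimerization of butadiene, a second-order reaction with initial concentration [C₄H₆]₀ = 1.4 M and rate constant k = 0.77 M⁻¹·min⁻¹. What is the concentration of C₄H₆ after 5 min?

0.2191 M

Step 1: For a second-order reaction: 1/[C₄H₆] = 1/[C₄H₆]₀ + kt
Step 2: 1/[C₄H₆] = 1/1.4 + 0.77 × 5
Step 3: 1/[C₄H₆] = 0.7143 + 3.85 = 4.564
Step 4: [C₄H₆] = 1/4.564 = 0.2191 M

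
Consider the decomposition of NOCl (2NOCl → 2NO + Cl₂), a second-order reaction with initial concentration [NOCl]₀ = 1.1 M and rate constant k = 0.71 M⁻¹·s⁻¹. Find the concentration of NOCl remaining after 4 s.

0.2667 M

Step 1: For a second-order reaction: 1/[NOCl] = 1/[NOCl]₀ + kt
Step 2: 1/[NOCl] = 1/1.1 + 0.71 × 4
Step 3: 1/[NOCl] = 0.9091 + 2.84 = 3.749
Step 4: [NOCl] = 1/3.749 = 0.2667 M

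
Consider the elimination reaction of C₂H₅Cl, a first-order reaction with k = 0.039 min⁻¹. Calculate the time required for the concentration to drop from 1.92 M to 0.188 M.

59.58 min

Step 1: For first-order: t = ln([C₂H₅Cl]₀/[C₂H₅Cl])/k
Step 2: t = ln(1.92/0.188)/0.039
Step 3: t = ln(10.21)/0.039
Step 4: t = 2.324/0.039 = 59.58 min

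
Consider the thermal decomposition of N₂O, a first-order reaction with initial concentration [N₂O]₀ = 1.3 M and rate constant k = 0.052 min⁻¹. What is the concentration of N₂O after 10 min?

0.7729 M

Step 1: For a first-order reaction: [N₂O] = [N₂O]₀ × e^(-kt)
Step 2: [N₂O] = 1.3 × e^(-0.052 × 10)
Step 3: [N₂O] = 1.3 × e^(-0.52)
Step 4: [N₂O] = 1.3 × 0.594521 = 0.7729 M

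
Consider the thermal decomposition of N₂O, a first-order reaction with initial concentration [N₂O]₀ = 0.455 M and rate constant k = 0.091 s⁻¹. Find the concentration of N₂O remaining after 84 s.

0.0002179 M

Step 1: For a first-order reaction: [N₂O] = [N₂O]₀ × e^(-kt)
Step 2: [N₂O] = 0.455 × e^(-0.091 × 84)
Step 3: [N₂O] = 0.455 × e^(-7.644)
Step 4: [N₂O] = 0.455 × 0.000478909 = 0.0002179 M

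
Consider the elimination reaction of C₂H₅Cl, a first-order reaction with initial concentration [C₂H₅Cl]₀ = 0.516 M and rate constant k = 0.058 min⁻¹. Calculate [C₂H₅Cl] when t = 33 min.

0.0761 M

Step 1: For a first-order reaction: [C₂H₅Cl] = [C₂H₅Cl]₀ × e^(-kt)
Step 2: [C₂H₅Cl] = 0.516 × e^(-0.058 × 33)
Step 3: [C₂H₅Cl] = 0.516 × e^(-1.914)
Step 4: [C₂H₅Cl] = 0.516 × 0.147489 = 0.0761 M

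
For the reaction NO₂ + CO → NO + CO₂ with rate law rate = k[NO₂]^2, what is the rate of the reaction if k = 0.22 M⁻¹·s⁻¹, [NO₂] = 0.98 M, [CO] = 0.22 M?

0.2113 M/s

Step 1: The rate law is rate = k[NO₂]^2
Step 2: Note that the rate does not depend on [CO] (zero order in CO).
Step 3: rate = 0.22 × (0.98)^2 = 0.211288 M/s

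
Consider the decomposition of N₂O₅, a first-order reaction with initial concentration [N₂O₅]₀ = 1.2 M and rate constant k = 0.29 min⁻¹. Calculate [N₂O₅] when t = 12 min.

0.03697 M

Step 1: For a first-order reaction: [N₂O₅] = [N₂O₅]₀ × e^(-kt)
Step 2: [N₂O₅] = 1.2 × e^(-0.29 × 12)
Step 3: [N₂O₅] = 1.2 × e^(-3.48)
Step 4: [N₂O₅] = 1.2 × 0.0308074 = 0.03697 M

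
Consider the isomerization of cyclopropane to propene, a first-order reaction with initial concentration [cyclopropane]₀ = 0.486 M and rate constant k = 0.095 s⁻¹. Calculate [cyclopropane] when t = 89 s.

0.0001034 M

Step 1: For a first-order reaction: [cyclopropane] = [cyclopropane]₀ × e^(-kt)
Step 2: [cyclopropane] = 0.486 × e^(-0.095 × 89)
Step 3: [cyclopropane] = 0.486 × e^(-8.455)
Step 4: [cyclopropane] = 0.486 × 0.000212834 = 0.0001034 M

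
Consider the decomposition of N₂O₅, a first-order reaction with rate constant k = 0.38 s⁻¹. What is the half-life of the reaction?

1.824 s

Step 1: For a first-order reaction, t₁/₂ = ln(2)/k
Step 2: t₁/₂ = ln(2)/0.38
Step 3: t₁/₂ = 0.6931/0.38 = 1.824 s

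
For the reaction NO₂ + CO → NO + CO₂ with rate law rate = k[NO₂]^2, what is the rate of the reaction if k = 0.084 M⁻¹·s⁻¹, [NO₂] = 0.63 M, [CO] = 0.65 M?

0.03334 M/s

Step 1: The rate law is rate = k[NO₂]^2
Step 2: Note that the rate does not depend on [CO] (zero order in CO).
Step 3: rate = 0.084 × (0.63)^2 = 0.0333396 M/s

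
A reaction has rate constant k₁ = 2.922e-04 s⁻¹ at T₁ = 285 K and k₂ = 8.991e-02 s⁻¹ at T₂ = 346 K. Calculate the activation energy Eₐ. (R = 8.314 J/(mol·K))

77.0 kJ/mol

Step 1: Use the two-temperature Arrhenius form: ln(k₂/k₁) = -Eₐ/R × (1/T₂ - 1/T₁)
Step 2: ln(k₂/k₁) = ln(8.991e-02/2.922e-04) = ln(307.7) = 5.72913
Step 3: 1/T₂ - 1/T₁ = 1/346 - 1/285 = -6.185985e-04 K⁻¹
Step 4: Eₐ = -R × ln(k₂/k₁) / (1/T₂ - 1/T₁) = -8.314 × 5.72913 / -6.185985e-04
Step 5: Eₐ = 7.7000e+04 J/mol = 77.0 kJ/mol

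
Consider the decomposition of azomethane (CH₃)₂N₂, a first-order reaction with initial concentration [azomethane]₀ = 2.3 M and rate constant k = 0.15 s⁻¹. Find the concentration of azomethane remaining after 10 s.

0.5132 M

Step 1: For a first-order reaction: [azomethane] = [azomethane]₀ × e^(-kt)
Step 2: [azomethane] = 2.3 × e^(-0.15 × 10)
Step 3: [azomethane] = 2.3 × e^(-1.5)
Step 4: [azomethane] = 2.3 × 0.22313 = 0.5132 M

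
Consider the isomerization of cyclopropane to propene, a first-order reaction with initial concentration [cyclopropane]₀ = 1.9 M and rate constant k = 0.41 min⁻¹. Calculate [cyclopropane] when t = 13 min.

0.009204 M

Step 1: For a first-order reaction: [cyclopropane] = [cyclopropane]₀ × e^(-kt)
Step 2: [cyclopropane] = 1.9 × e^(-0.41 × 13)
Step 3: [cyclopropane] = 1.9 × e^(-5.33)
Step 4: [cyclopropane] = 1.9 × 0.00484407 = 0.009204 M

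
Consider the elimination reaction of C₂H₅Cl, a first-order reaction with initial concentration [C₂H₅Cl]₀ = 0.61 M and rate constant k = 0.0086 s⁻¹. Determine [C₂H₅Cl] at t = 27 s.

0.4836 M

Step 1: For a first-order reaction: [C₂H₅Cl] = [C₂H₅Cl]₀ × e^(-kt)
Step 2: [C₂H₅Cl] = 0.61 × e^(-0.0086 × 27)
Step 3: [C₂H₅Cl] = 0.61 × e^(-0.2322)
Step 4: [C₂H₅Cl] = 0.61 × 0.792788 = 0.4836 M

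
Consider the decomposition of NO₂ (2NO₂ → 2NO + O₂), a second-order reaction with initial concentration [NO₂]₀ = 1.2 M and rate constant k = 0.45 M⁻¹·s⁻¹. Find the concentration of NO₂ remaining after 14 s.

0.1402 M

Step 1: For a second-order reaction: 1/[NO₂] = 1/[NO₂]₀ + kt
Step 2: 1/[NO₂] = 1/1.2 + 0.45 × 14
Step 3: 1/[NO₂] = 0.8333 + 6.3 = 7.133
Step 4: [NO₂] = 1/7.133 = 0.1402 M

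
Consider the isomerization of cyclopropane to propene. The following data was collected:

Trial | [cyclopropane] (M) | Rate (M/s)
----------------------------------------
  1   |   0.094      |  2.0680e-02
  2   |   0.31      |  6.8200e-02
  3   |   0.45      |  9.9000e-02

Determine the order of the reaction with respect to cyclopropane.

first order (1)

Step 1: Compare trials to find order n where rate₂/rate₁ = ([cyclopropane]₂/[cyclopropane]₁)^n
Step 2: rate₂/rate₁ = 6.8200e-02/2.0680e-02 = 3.298
Step 3: [cyclopropane]₂/[cyclopropane]₁ = 0.31/0.094 = 3.298
Step 4: n = ln(3.298)/ln(3.298) = 1.00 ≈ 1
Step 5: The reaction is first order in cyclopropane.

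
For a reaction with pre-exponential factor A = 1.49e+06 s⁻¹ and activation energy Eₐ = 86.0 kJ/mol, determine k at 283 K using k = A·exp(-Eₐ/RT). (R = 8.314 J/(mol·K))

1.99e-10 s⁻¹

Step 1: Use the Arrhenius equation: k = A × exp(-Eₐ/RT)
Step 2: Convert Eₐ to J/mol: 86.0 kJ/mol = 86000 J/mol
Step 3: Calculate the exponent: -Eₐ/(RT) = -86000/(8.314 × 283) = -36.55123
Step 4: k = 1.49e+06 × exp(-36.55123)
Step 5: k = 1.49e+06 × 1.33660e-16 = 1.9915e-10 s⁻¹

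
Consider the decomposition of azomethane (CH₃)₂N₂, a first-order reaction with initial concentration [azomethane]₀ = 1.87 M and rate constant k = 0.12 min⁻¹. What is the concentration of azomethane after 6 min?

0.9102 M

Step 1: For a first-order reaction: [azomethane] = [azomethane]₀ × e^(-kt)
Step 2: [azomethane] = 1.87 × e^(-0.12 × 6)
Step 3: [azomethane] = 1.87 × e^(-0.72)
Step 4: [azomethane] = 1.87 × 0.486752 = 0.9102 M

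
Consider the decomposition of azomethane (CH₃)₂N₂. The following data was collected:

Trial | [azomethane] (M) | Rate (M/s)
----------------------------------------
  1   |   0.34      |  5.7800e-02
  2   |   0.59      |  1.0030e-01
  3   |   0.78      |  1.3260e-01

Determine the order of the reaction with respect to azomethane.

first order (1)

Step 1: Compare trials to find order n where rate₂/rate₁ = ([azomethane]₂/[azomethane]₁)^n
Step 2: rate₂/rate₁ = 1.0030e-01/5.7800e-02 = 1.735
Step 3: [azomethane]₂/[azomethane]₁ = 0.59/0.34 = 1.735
Step 4: n = ln(1.735)/ln(1.735) = 1.00 ≈ 1
Step 5: The reaction is first order in azomethane.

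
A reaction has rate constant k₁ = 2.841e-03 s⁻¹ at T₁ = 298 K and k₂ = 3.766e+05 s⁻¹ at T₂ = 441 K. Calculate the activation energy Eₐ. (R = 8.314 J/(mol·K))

142.9 kJ/mol

Step 1: Use the two-temperature Arrhenius form: ln(k₂/k₁) = -Eₐ/R × (1/T₂ - 1/T₁)
Step 2: ln(k₂/k₁) = ln(3.766e+05/2.841e-03) = ln(1.32559e+08) = 18.7025
Step 3: 1/T₂ - 1/T₁ = 1/441 - 1/298 = -1.088131e-03 K⁻¹
Step 4: Eₐ = -R × ln(k₂/k₁) / (1/T₂ - 1/T₁) = -8.314 × 18.7025 / -1.088131e-03
Step 5: Eₐ = 1.4290e+05 J/mol = 142.9 kJ/mol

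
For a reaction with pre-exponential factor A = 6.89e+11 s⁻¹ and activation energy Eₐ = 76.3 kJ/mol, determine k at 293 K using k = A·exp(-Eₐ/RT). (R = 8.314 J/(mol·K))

1.72e-02 s⁻¹

Step 1: Use the Arrhenius equation: k = A × exp(-Eₐ/RT)
Step 2: Convert Eₐ to J/mol: 76.3 kJ/mol = 76300 J/mol
Step 3: Calculate the exponent: -Eₐ/(RT) = -76300/(8.314 × 293) = -31.32181
Step 4: k = 6.89e+11 × exp(-31.32181)
Step 5: k = 6.89e+11 × 2.49523e-14 = 1.7192e-02 s⁻¹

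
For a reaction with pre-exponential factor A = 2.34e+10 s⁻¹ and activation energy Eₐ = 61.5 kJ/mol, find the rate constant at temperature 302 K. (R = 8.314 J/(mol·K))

5.39e-01 s⁻¹

Step 1: Use the Arrhenius equation: k = A × exp(-Eₐ/RT)
Step 2: Convert Eₐ to J/mol: 61.5 kJ/mol = 61500 J/mol
Step 3: Calculate the exponent: -Eₐ/(RT) = -61500/(8.314 × 302) = -24.49391
Step 4: k = 2.34e+10 × exp(-24.49391)
Step 5: k = 2.34e+10 × 2.30372e-11 = 5.3907e-01 s⁻¹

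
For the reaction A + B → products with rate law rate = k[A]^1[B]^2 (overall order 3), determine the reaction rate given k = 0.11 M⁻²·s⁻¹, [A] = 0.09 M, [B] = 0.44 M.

0.001917 M/s

Step 1: The rate law is rate = k[A]^1[B]^2, overall order = 1+2 = 3
Step 2: Substitute values: rate = 0.11 × (0.09)^1 × (0.44)^2
Step 3: rate = 0.11 × 0.09 × 0.1936 = 0.00191664 M/s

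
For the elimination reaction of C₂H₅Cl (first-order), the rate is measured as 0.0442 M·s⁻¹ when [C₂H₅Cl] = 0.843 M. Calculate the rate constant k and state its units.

0.05243 s⁻¹

Step 1: rate = k[C₂H₅Cl]^1, so k = rate / [C₂H₅Cl]^1.
Step 2: k = 0.0442 / (0.843)^1 = 0.0442 / 0.843.
Step 3: k = 0.05243 s⁻¹.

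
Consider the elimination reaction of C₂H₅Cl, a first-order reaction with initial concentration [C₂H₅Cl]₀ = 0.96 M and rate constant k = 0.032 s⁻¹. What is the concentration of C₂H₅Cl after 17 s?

0.5572 M

Step 1: For a first-order reaction: [C₂H₅Cl] = [C₂H₅Cl]₀ × e^(-kt)
Step 2: [C₂H₅Cl] = 0.96 × e^(-0.032 × 17)
Step 3: [C₂H₅Cl] = 0.96 × e^(-0.544)
Step 4: [C₂H₅Cl] = 0.96 × 0.580422 = 0.5572 M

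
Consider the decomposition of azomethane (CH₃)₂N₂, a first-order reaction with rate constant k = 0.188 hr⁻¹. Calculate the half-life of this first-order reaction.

3.687 hr

Step 1: For a first-order reaction, t₁/₂ = ln(2)/k
Step 2: t₁/₂ = ln(2)/0.188
Step 3: t₁/₂ = 0.6931/0.188 = 3.687 hr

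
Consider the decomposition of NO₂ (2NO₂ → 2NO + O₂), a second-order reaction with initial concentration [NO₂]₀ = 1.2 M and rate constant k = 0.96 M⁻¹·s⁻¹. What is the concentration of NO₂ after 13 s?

0.07511 M

Step 1: For a second-order reaction: 1/[NO₂] = 1/[NO₂]₀ + kt
Step 2: 1/[NO₂] = 1/1.2 + 0.96 × 13
Step 3: 1/[NO₂] = 0.8333 + 12.48 = 13.31
Step 4: [NO₂] = 1/13.31 = 0.07511 M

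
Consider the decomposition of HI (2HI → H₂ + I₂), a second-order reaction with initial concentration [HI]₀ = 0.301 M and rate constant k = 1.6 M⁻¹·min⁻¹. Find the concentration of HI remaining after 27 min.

0.0215 M

Step 1: For a second-order reaction: 1/[HI] = 1/[HI]₀ + kt
Step 2: 1/[HI] = 1/0.301 + 1.6 × 27
Step 3: 1/[HI] = 3.322 + 43.2 = 46.52
Step 4: [HI] = 1/46.52 = 0.0215 M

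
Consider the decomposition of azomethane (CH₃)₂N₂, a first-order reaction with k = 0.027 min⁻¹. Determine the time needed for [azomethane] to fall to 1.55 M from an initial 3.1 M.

25.67 min

Step 1: For first-order: t = ln([azomethane]₀/[azomethane])/k
Step 2: t = ln(3.1/1.55)/0.027
Step 3: t = ln(2)/0.027
Step 4: t = 0.6931/0.027 = 25.67 min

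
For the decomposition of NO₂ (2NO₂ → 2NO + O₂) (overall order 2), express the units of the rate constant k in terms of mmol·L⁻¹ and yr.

(mmol·L⁻¹)⁻¹·yr⁻¹

Step 1: For overall order n, rate = k × (concentration)^n.
Step 2: Rate has units mmol·L⁻¹·yr⁻¹; concentration term has units (mmol·L⁻¹)^2.
Step 3: k = rate / (concentration)^n, so units of k = (mmol·L⁻¹)^(1-2)·yr⁻¹ = (mmol·L⁻¹)⁻¹·yr⁻¹.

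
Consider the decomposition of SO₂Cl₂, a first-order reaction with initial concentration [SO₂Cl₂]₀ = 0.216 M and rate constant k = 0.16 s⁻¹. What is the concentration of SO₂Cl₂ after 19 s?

0.01033 M

Step 1: For a first-order reaction: [SO₂Cl₂] = [SO₂Cl₂]₀ × e^(-kt)
Step 2: [SO₂Cl₂] = 0.216 × e^(-0.16 × 19)
Step 3: [SO₂Cl₂] = 0.216 × e^(-3.04)
Step 4: [SO₂Cl₂] = 0.216 × 0.0478349 = 0.01033 M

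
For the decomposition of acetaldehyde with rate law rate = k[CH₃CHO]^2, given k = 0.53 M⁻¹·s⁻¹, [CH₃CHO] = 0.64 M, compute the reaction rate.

0.2171 M/s

Step 1: Identify the rate law: rate = k[CH₃CHO]^2
Step 2: Substitute values: rate = 0.53 × (0.64)^2
Step 3: Calculate: rate = 0.53 × 0.4096 = 0.217088 M/s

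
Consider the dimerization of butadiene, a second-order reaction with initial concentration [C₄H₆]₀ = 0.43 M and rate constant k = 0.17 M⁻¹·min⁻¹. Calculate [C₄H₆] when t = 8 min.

0.2713 M

Step 1: For a second-order reaction: 1/[C₄H₆] = 1/[C₄H₆]₀ + kt
Step 2: 1/[C₄H₆] = 1/0.43 + 0.17 × 8
Step 3: 1/[C₄H₆] = 2.326 + 1.36 = 3.686
Step 4: [C₄H₆] = 1/3.686 = 0.2713 M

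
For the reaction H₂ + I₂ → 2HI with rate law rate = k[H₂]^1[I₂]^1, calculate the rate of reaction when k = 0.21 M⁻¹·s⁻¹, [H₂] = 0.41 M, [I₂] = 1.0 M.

0.0861 M/s

Step 1: The rate law is rate = k[H₂]^1[I₂]^1
Step 2: Substitute: rate = 0.21 × (0.41)^1 × (1.0)^1
Step 3: rate = 0.21 × 0.41 × 1 = 0.0861 M/s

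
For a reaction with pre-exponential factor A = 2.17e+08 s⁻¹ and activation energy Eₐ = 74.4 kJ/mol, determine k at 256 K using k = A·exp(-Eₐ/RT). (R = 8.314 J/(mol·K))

1.43e-07 s⁻¹

Step 1: Use the Arrhenius equation: k = A × exp(-Eₐ/RT)
Step 2: Convert Eₐ to J/mol: 74.4 kJ/mol = 74400 J/mol
Step 3: Calculate the exponent: -Eₐ/(RT) = -74400/(8.314 × 256) = -34.95610
Step 4: k = 2.17e+08 × exp(-34.95610)
Step 5: k = 2.17e+08 × 6.58808e-16 = 1.4296e-07 s⁻¹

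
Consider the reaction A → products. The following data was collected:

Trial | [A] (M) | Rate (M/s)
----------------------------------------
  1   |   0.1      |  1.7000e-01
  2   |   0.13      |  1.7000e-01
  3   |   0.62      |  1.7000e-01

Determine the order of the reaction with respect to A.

zeroth order (0)

Step 1: Compare trials - when concentration changes, rate stays constant.
Step 2: rate₂/rate₁ = 1.7000e-01/1.7000e-01 = 1
Step 3: [A]₂/[A]₁ = 0.13/0.1 = 1.3
Step 4: Since rate ratio ≈ (conc ratio)^0, the reaction is zeroth order.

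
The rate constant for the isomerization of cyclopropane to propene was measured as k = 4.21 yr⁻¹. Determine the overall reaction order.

first order (1)

Step 1: The units of k for an nth-order reaction are (concentration)^(1-n)·(time)⁻¹.
Step 2: Here k has units yr⁻¹, so the concentration exponent is 0.
Step 3: 1 - n = 0 ⇒ n = 1. The reaction is first order.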